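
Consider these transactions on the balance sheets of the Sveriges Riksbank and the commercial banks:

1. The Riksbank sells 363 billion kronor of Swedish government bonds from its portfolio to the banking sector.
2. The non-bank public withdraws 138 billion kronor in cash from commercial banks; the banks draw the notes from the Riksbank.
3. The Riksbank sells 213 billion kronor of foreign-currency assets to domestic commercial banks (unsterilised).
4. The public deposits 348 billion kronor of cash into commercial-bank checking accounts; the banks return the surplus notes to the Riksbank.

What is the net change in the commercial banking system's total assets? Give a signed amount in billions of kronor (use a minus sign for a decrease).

OMO sale (to banks) 363 billion kronor: just an asset swap on bank balance sheets → 0.
Currency withdrawal 138 billion kronor: bank balance sheets shrink → −138B.
FX sale 213 billion kronor: just an asset swap on bank balance sheets → 0.
Currency deposit 348 billion kronor: bank balance sheets expand → +348B.
Net: 0 − 138 + 0 + 348 = +210 billion.

+210 billion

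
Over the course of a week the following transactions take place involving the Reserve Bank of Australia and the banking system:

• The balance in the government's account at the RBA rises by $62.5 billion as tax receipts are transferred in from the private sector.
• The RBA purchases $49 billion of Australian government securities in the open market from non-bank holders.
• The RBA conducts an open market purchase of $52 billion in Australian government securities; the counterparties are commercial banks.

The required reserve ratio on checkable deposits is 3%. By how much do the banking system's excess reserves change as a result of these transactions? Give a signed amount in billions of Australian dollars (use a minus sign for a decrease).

Government account inflow $62.5 billion: reserves −$62.5B, deposits −$62.5B.
Asset purchase (from non-banks) $49 billion: reserves +$49B, deposits +$49B.
OMO purchase (from banks) $52 billion: reserves +$52B, deposits 0.
Totals: Δreserves = +$38.5B, Δdeposits = −$13.5B.
Δrequired reserves = 3% × −$13.5B = −$0.405B.
Δexcess reserves = Δreserves − Δrequired = +$38.5B − (−$0.405B) = +$38.905 billion.

+$38.905 billion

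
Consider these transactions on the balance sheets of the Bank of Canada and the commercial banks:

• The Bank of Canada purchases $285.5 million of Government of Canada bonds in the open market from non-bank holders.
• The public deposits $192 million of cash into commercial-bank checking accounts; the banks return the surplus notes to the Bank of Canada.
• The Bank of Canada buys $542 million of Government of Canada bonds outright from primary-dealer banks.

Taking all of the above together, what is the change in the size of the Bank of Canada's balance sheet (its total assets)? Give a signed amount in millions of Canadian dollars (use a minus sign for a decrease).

+$827.5 million

Bank of Canada balance sheet:
  Assets:      Securities +$827.5M
  Liabilities: Bank reserves +$1019.5M, Currency in circulation −$192M
Change in total Bank of Canada assets = +$827.5 million.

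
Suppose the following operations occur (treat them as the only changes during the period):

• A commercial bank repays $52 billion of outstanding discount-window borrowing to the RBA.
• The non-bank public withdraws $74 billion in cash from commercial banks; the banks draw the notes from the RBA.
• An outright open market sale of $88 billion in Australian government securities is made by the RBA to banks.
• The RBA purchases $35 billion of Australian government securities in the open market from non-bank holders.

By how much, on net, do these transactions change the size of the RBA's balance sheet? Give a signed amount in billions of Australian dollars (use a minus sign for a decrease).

-$105 billion

Discount-window repayment $52 billion: an RBA asset is shed → −$52B.
Currency withdrawal $74 billion: only the composition of liabilities changes → 0.
OMO sale (to banks) $88 billion: an RBA asset is shed → −$88B.
Asset purchase (from non-banks) $35 billion: an RBA asset is acquired → +$35B.
Net: −52 + 0 − 88 + 35 = -$105 billion.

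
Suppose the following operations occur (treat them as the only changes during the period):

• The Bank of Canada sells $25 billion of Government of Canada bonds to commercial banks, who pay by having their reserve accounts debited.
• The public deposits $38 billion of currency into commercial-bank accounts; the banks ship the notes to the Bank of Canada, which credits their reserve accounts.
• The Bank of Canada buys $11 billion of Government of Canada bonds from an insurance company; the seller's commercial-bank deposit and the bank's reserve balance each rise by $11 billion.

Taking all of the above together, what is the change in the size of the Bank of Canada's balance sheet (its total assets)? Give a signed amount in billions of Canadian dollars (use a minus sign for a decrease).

-$14 billion

Bank of Canada balance sheet:
  Assets:      Securities −$14B
  Liabilities: Bank reserves +$24B, Currency in circulation −$38B
Change in total Bank of Canada assets = -$14 billion.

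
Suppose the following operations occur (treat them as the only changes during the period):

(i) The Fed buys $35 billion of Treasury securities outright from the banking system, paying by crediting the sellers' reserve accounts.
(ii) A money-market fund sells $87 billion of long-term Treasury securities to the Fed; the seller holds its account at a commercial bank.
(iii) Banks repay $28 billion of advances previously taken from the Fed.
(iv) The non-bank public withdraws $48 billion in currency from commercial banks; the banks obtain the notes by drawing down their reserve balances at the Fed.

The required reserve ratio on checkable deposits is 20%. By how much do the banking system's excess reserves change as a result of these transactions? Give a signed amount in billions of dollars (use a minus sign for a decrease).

+$38.2 billion

OMO purchase (from banks) $35 billion: reserves +$35B, deposits 0.
Asset purchase (from non-banks) $87 billion: reserves +$87B, deposits +$87B.
Discount-window repayment $28 billion: reserves −$28B, deposits 0.
Currency withdrawal $48 billion: reserves −$48B, deposits −$48B.
Totals: Δreserves = +$46B, Δdeposits = +$39B.
Δrequired reserves = 20% × +$39B = +$7.8B.
Δexcess reserves = Δreserves − Δrequired = +$46B − (+$7.8B) = +$38.2 billion.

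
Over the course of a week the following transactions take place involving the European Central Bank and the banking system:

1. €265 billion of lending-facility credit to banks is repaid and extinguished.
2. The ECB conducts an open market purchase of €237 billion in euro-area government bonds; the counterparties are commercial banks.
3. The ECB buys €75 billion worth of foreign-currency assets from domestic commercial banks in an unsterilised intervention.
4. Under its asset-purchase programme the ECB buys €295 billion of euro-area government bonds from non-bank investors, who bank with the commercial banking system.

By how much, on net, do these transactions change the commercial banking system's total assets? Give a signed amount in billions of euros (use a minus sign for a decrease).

Discount-window repayment €265 billion: bank balance sheets shrink → −€265B.
OMO purchase (from banks) €237 billion: just an asset swap on bank balance sheets → 0.
FX purchase €75 billion: just an asset swap on bank balance sheets → 0.
Asset purchase (from non-banks) €295 billion: bank balance sheets expand → +€295B.
Net: −265 + 0 + 0 + 295 = +€30 billion.

+€30 billion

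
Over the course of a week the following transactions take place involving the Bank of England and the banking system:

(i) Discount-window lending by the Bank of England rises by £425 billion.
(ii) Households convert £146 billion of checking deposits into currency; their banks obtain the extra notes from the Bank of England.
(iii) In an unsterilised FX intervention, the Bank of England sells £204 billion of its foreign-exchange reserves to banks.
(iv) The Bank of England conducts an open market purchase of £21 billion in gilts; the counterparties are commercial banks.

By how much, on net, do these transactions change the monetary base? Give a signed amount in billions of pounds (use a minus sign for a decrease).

+£242 billion

Discount-window loan £425 billion: Bank of England balance sheet expands → +£425B.
Currency withdrawal £146 billion: just a shift between currency and reserves — both are base money → 0.
FX sale £204 billion: Bank of England balance sheet contracts → −£204B.
OMO purchase (from banks) £21 billion: Bank of England balance sheet expands → +£21B.
Net: 425 + 0 − 204 + 21 = +£242 billion.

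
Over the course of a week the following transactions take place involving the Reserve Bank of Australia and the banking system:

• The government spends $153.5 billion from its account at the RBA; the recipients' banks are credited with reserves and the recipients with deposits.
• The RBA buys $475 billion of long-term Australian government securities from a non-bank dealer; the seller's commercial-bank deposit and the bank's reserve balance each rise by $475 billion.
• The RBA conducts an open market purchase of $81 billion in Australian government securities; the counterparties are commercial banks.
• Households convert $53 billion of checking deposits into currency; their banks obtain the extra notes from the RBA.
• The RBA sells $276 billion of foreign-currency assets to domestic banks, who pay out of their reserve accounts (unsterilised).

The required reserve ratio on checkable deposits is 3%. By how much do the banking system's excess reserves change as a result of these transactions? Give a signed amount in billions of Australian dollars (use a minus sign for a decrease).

Government spending $153.5 billion: reserves +$153.5B, deposits +$153.5B.
Asset purchase (from non-banks) $475 billion: reserves +$475B, deposits +$475B.
OMO purchase (from banks) $81 billion: reserves +$81B, deposits 0.
Currency withdrawal $53 billion: reserves −$53B, deposits −$53B.
FX sale $276 billion: reserves −$276B, deposits 0.
Totals: Δreserves = +$380.5B, Δdeposits = +$575.5B.
Δrequired reserves = 3% × +$575.5B = +$17.265B.
Δexcess reserves = Δreserves − Δrequired = +$380.5B − (+$17.265B) = +$363.235 billion.

+$363.235 billion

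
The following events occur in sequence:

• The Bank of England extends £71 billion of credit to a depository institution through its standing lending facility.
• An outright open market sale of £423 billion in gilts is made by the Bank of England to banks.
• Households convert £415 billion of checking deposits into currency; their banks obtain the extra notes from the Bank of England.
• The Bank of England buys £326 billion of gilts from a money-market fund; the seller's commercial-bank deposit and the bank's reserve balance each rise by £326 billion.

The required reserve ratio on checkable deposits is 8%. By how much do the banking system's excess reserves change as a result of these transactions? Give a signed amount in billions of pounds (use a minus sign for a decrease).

Discount-window loan £71 billion: reserves +£71B, deposits 0.
OMO sale (to banks) £423 billion: reserves −£423B, deposits 0.
Currency withdrawal £415 billion: reserves −£415B, deposits −£415B.
Asset purchase (from non-banks) £326 billion: reserves +£326B, deposits +£326B.
Totals: Δreserves = −£441B, Δdeposits = −£89B.
Δrequired reserves = 8% × −£89B = −£7.12B.
Δexcess reserves = Δreserves − Δrequired = −£441B − (−£7.12B) = -£433.88 billion.

-£433.88 billion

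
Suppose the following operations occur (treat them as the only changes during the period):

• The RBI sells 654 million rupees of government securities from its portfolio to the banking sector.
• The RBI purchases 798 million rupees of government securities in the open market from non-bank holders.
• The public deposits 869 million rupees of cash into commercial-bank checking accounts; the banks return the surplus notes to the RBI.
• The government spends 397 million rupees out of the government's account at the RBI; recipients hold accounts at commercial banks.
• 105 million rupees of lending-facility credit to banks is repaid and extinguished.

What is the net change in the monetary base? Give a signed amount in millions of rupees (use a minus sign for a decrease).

+436 million

OMO sale (to banks) 654 million rupees: RBI balance sheet contracts → −654M.
Asset purchase (from non-banks) 798 million rupees: RBI balance sheet expands → +798M.
Currency deposit 869 million rupees: just a shift between currency and reserves — both are base money → 0.
Government spending 397 million rupees: a non-base liability converts back to reserves → +397M.
Discount-window repayment 105 million rupees: RBI balance sheet contracts → −105M.
Net: −654 + 798 + 0 + 397 − 105 = +436 million.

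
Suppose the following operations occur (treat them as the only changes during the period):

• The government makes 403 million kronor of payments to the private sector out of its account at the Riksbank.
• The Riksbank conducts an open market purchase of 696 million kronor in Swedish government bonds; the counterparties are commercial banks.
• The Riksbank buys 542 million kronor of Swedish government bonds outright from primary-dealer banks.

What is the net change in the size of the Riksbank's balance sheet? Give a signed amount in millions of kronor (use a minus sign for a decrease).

+1238 million

Government spending 403 million kronor: only the composition of liabilities changes → 0.
OMO purchase (from banks) 696 million kronor: a Riksbank asset is acquired → +696M.
OMO purchase (from banks) 542 million kronor: a Riksbank asset is acquired → +542M.
Net: 0 + 696 + 542 = +1238 million.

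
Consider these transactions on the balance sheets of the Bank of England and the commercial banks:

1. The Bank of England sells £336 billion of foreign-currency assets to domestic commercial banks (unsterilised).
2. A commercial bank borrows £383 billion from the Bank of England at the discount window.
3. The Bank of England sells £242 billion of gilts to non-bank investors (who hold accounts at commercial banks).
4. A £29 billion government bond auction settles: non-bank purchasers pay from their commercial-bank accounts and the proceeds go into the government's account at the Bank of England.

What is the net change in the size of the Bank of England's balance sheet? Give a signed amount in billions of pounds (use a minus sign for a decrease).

FX sale £336 billion: a Bank of England asset is shed → −£336B.
Discount-window loan £383 billion: a Bank of England asset is acquired → +£383B.
Asset sale (to non-banks) £242 billion: a Bank of England asset is shed → −£242B.
Government account inflow £29 billion: only the composition of liabilities changes → 0.
Net: −336 + 383 − 242 + 0 = -£195 billion.

-£195 billion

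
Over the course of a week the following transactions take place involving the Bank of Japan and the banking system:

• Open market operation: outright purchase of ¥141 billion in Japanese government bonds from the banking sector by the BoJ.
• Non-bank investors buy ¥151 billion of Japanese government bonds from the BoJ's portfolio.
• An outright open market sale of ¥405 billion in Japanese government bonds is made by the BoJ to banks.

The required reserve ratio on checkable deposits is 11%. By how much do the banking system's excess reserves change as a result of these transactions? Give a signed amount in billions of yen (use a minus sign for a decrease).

OMO purchase (from banks) ¥141 billion: reserves +¥141B, deposits 0.
Asset sale (to non-banks) ¥151 billion: reserves −¥151B, deposits −¥151B.
OMO sale (to banks) ¥405 billion: reserves −¥405B, deposits 0.
Totals: Δreserves = −¥415B, Δdeposits = −¥151B.
Δrequired reserves = 11% × −¥151B = −¥16.61B.
Δexcess reserves = Δreserves − Δrequired = −¥415B − (−¥16.61B) = -¥398.39 billion.

-¥398.39 billion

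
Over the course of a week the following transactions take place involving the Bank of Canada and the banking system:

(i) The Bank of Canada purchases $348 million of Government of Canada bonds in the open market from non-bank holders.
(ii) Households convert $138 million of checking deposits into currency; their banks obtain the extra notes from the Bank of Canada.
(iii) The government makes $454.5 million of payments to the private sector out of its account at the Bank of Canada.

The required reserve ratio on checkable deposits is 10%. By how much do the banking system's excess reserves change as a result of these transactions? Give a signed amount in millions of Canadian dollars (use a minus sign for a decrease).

Asset purchase (from non-banks) $348 million: reserves +$348M, deposits +$348M.
Currency withdrawal $138 million: reserves −$138M, deposits −$138M.
Government spending $454.5 million: reserves +$454.5M, deposits +$454.5M.
Totals: Δreserves = +$664.5M, Δdeposits = +$664.5M.
Δrequired reserves = 10% × +$664.5M = +$66.45M.
Δexcess reserves = Δreserves − Δrequired = +$664.5M − (+$66.45M) = +$598.05 million.

+$598.05 million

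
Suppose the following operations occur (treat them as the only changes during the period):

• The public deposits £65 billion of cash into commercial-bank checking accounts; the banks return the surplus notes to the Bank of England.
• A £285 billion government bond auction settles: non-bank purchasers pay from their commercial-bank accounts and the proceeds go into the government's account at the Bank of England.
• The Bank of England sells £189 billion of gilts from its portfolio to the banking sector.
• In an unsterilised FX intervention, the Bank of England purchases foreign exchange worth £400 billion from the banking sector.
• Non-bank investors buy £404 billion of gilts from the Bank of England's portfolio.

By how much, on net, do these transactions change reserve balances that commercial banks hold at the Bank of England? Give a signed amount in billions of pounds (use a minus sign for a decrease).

Currency deposit £65 billion: returned notes are swapped for reserve credit → +£65B.
Government account inflow £285 billion: funds move from bank reserves into the government account → −£285B.
OMO sale (to banks) £189 billion: the buying banks pay out of their reserve balances → −£189B.
FX purchase £400 billion: the Bank of England pays by crediting reserve accounts → +£400B.
Asset sale (to non-banks) £404 billion: the non-bank buyers' banks settle from reserves → −£404B.
Net: 65 − 285 − 189 + 400 − 404 = -£413 billion.

-£413 billion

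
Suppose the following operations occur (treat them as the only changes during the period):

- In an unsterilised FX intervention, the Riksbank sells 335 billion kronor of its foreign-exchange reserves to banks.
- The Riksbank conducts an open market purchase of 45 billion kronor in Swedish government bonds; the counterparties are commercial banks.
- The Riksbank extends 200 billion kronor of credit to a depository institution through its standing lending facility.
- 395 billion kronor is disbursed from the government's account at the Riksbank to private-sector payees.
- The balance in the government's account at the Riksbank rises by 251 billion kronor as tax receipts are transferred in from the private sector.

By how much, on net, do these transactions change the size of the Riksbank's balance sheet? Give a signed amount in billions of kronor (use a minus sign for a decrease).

Riksbank balance sheet:
  Assets:      Securities +45B, Loans to banks +200B, Foreign assets −335B
  Liabilities: Bank reserves +54B, Government deposits −144B
Commercial banking system:
  Assets:      Reserves at CB +54B, Securities −45B, Foreign assets +335B
  Liabilities: Checkable deposits +144B, Borrowings from CB +200B
Change in total Riksbank assets = -90 billion.

-90 billion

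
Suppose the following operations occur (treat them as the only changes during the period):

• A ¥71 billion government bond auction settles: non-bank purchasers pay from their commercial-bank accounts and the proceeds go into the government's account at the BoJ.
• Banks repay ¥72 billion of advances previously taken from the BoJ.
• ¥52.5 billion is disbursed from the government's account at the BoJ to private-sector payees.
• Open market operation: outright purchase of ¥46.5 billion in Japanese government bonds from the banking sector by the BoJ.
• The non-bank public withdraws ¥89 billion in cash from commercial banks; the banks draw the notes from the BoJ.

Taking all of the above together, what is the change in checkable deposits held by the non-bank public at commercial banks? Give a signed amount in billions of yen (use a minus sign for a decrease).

Government account inflow ¥71 billion: non-bank counterparties' bank balances fall → −¥71B.
Discount-window repayment ¥72 billion: the counterparty is a bank, so public deposits are unchanged → 0.
Government spending ¥52.5 billion: non-bank counterparties' bank balances rise → +¥52.5B.
OMO purchase (from banks) ¥46.5 billion: the counterparty is a bank, so public deposits are unchanged → 0.
Currency withdrawal ¥89 billion: non-bank counterparties' bank balances fall → −¥89B.
Net: −71 + 0 + 52.5 + 0 − 89 = -¥107.5 billion.

-¥107.5 billion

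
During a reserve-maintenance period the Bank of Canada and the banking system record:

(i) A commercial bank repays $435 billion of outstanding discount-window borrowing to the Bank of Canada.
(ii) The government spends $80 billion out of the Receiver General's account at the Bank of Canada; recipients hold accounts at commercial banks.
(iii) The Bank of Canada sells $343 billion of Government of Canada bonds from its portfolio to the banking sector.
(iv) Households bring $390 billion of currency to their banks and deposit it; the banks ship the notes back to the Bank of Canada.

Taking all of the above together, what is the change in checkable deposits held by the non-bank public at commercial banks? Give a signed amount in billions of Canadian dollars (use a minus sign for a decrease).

Discount-window repayment $435 billion: the counterparty is a bank, so public deposits are unchanged → 0.
Government spending $80 billion: non-bank counterparties' bank balances rise → +$80B.
OMO sale (to banks) $343 billion: the counterparty is a bank, so public deposits are unchanged → 0.
Currency deposit $390 billion: non-bank counterparties' bank balances rise → +$390B.
Net: 0 + 80 + 0 + 390 = +$470 billion.

+$470 billion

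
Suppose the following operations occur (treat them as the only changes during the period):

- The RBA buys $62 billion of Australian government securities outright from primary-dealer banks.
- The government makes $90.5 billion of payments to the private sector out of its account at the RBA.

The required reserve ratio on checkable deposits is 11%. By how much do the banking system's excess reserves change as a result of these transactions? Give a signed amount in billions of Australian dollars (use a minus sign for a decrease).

OMO purchase (from banks) $62 billion: reserves +$62B, deposits 0.
Government spending $90.5 billion: reserves +$90.5B, deposits +$90.5B.
Totals: Δreserves = +$152.5B, Δdeposits = +$90.5B.
Δrequired reserves = 11% × +$90.5B = +$9.955B.
Δexcess reserves = Δreserves − Δrequired = +$152.5B − (+$9.955B) = +$142.545 billion.

+$142.545 billion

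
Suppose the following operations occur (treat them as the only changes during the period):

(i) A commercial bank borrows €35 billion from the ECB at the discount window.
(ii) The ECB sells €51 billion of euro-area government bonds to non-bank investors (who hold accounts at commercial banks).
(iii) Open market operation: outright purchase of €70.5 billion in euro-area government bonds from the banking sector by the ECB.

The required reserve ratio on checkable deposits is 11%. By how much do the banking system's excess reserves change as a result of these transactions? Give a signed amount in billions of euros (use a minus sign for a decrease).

Discount-window loan €35 billion: reserves +€35B, deposits 0.
Asset sale (to non-banks) €51 billion: reserves −€51B, deposits −€51B.
OMO purchase (from banks) €70.5 billion: reserves +€70.5B, deposits 0.
Totals: Δreserves = +€54.5B, Δdeposits = −€51B.
Δrequired reserves = 11% × −€51B = −€5.61B.
Δexcess reserves = Δreserves − Δrequired = +€54.5B − (−€5.61B) = +€60.11 billion.

+€60.11 billion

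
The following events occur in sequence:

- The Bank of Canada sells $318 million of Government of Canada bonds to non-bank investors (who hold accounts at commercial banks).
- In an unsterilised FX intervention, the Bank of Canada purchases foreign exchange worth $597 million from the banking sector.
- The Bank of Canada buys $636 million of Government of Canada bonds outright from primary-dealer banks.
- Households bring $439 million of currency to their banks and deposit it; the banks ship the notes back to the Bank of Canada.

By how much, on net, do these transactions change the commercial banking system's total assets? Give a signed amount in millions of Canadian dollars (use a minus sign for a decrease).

+$121 million

Bank of Canada balance sheet:
  Assets:      Securities +$318M, Foreign assets +$597M
  Liabilities: Bank reserves +$1354M, Currency in circulation −$439M
Commercial banking system:
  Assets:      Reserves at CB +$1354M, Securities −$636M, Foreign assets −$597M
  Liabilities: Checkable deposits +$121M
Change in total bank assets = +$121 million.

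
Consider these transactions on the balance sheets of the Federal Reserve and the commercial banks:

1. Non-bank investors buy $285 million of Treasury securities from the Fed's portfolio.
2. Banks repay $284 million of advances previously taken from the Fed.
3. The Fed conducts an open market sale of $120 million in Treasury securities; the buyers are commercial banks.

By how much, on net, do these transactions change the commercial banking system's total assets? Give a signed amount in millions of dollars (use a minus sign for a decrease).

-$569 million

Fed balance sheet:
  Assets:      Securities −$405M, Loans to banks −$284M
  Liabilities: Bank reserves −$689M
Commercial banking system:
  Assets:      Reserves at CB −$689M, Securities +$120M
  Liabilities: Checkable deposits −$285M, Borrowings from CB −$284M
Change in total bank assets = -$569 million.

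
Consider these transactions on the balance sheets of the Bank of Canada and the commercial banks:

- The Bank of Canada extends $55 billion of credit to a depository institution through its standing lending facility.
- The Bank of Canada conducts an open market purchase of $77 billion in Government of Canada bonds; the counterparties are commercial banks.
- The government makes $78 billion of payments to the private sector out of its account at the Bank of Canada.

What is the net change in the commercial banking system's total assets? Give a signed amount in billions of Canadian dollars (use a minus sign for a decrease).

+$133 billion

Discount-window loan $55 billion: bank balance sheets expand → +$55B.
OMO purchase (from banks) $77 billion: just an asset swap on bank balance sheets → 0.
Government spending $78 billion: bank balance sheets expand → +$78B.
Net: 55 + 0 + 78 = +$133 billion.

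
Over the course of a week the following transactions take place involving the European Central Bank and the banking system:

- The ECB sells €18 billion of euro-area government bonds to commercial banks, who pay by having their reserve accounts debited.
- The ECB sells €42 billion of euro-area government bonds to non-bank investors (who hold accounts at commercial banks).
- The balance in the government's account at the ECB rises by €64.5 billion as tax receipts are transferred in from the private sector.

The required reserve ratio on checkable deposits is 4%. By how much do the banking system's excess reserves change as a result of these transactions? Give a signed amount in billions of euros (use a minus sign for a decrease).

OMO sale (to banks) €18 billion: reserves −€18B, deposits 0.
Asset sale (to non-banks) €42 billion: reserves −€42B, deposits −€42B.
Government account inflow €64.5 billion: reserves −€64.5B, deposits −€64.5B.
Totals: Δreserves = −€124.5B, Δdeposits = −€106.5B.
Δrequired reserves = 4% × −€106.5B = −€4.26B.
Δexcess reserves = Δreserves − Δrequired = −€124.5B − (−€4.26B) = -€120.24 billion.

-€120.24 billion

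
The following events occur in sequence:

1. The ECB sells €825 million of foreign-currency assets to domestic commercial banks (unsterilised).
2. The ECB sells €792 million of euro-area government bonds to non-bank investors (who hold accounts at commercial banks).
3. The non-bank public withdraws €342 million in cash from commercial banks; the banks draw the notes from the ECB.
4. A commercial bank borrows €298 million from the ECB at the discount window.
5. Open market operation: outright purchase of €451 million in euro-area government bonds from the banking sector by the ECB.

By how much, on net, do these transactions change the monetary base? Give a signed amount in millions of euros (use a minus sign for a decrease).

ECB balance sheet:
  Assets:      Securities −€341M, Loans to banks +€298M, Foreign assets −€825M
  Liabilities: Bank reserves −€1210M, Currency in circulation +€342M
Commercial banking system:
  Assets:      Reserves at CB −€1210M, Securities −€451M, Foreign assets +€825M
  Liabilities: Checkable deposits −€1134M, Borrowings from CB +€298M
Monetary base = currency + reserves: +€342M + (−€1210M) = -€868 million.

-€868 million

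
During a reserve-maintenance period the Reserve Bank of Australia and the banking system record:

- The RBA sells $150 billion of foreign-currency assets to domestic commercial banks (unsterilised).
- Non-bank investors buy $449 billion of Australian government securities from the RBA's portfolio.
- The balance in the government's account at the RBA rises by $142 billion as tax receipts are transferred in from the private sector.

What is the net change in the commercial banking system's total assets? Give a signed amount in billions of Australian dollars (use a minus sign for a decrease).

-$591 billion

FX sale $150 billion: just an asset swap on bank balance sheets → 0.
Asset sale (to non-banks) $449 billion: bank balance sheets shrink → −$449B.
Government account inflow $142 billion: bank balance sheets shrink → −$142B.
Net: 0 − 449 − 142 = -$591 billion.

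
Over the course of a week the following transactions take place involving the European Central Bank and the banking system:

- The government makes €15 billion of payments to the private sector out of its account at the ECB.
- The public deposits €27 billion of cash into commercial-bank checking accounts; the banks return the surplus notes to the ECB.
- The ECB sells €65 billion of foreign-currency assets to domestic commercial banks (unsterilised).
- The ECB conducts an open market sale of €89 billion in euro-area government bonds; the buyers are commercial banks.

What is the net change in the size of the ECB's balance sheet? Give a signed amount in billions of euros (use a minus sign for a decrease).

ECB balance sheet:
  Assets:      Securities −€89B, Foreign assets −€65B
  Liabilities: Bank reserves −€112B, Currency in circulation −€27B, Government deposits −€15B
Change in total ECB assets = -€154 billion.

-€154 billion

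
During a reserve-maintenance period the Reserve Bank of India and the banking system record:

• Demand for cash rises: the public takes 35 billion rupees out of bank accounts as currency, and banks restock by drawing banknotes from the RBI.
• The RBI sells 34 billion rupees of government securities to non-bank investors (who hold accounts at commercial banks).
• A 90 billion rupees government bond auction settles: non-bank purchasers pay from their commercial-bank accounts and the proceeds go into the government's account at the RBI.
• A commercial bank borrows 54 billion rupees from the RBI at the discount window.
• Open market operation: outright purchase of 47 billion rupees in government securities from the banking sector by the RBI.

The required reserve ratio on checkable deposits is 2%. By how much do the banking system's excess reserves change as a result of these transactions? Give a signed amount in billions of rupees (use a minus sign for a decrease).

-54.82 billion

Currency withdrawal 35 billion rupees: reserves −35B, deposits −35B.
Asset sale (to non-banks) 34 billion rupees: reserves −34B, deposits −34B.
Government account inflow 90 billion rupees: reserves −90B, deposits −90B.
Discount-window loan 54 billion rupees: reserves +54B, deposits 0.
OMO purchase (from banks) 47 billion rupees: reserves +47B, deposits 0.
Totals: Δreserves = −58B, Δdeposits = −159B.
Δrequired reserves = 2% × −159B = −3.18B.
Δexcess reserves = Δreserves − Δrequired = −58B − (−3.18B) = -54.82 billion.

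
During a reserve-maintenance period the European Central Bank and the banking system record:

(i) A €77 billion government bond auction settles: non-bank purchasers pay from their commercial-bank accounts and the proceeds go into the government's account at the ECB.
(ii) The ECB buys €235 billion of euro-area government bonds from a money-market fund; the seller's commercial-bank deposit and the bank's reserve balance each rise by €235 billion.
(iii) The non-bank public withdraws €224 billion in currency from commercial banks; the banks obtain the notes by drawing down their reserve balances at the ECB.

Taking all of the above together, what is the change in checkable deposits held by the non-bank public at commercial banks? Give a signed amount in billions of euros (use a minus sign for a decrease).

Government account inflow €77 billion: non-bank counterparties' bank balances fall → −€77B.
Asset purchase (from non-banks) €235 billion: non-bank counterparties' bank balances rise → +€235B.
Currency withdrawal €224 billion: non-bank counterparties' bank balances fall → −€224B.
Net: −77 + 235 − 224 = -€66 billion.

-€66 billion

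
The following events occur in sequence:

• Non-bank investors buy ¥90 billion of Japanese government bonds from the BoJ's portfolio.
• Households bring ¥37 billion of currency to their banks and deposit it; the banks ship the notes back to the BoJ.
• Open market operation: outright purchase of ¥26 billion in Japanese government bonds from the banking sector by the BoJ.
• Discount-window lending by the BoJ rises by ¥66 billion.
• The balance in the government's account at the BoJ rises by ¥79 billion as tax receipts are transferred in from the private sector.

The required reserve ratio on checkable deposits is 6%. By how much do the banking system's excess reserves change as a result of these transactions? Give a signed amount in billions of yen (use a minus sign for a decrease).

Asset sale (to non-banks) ¥90 billion: reserves −¥90B, deposits −¥90B.
Currency deposit ¥37 billion: reserves +¥37B, deposits +¥37B.
OMO purchase (from banks) ¥26 billion: reserves +¥26B, deposits 0.
Discount-window loan ¥66 billion: reserves +¥66B, deposits 0.
Government account inflow ¥79 billion: reserves −¥79B, deposits −¥79B.
Totals: Δreserves = −¥40B, Δdeposits = −¥132B.
Δrequired reserves = 6% × −¥132B = −¥7.92B.
Δexcess reserves = Δreserves − Δrequired = −¥40B − (−¥7.92B) = -¥32.08 billion.

-¥32.08 billion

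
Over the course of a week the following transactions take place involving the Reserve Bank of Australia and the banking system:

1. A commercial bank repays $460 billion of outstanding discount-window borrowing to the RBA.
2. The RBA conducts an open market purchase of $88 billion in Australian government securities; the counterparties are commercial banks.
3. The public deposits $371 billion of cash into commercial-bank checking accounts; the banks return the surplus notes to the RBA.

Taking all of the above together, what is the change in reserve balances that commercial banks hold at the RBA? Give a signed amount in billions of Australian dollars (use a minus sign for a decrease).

Discount-window repayment $460 billion: repayment is debited from reserves → −$460B.
OMO purchase (from banks) $88 billion: the RBA pays by crediting reserve accounts → +$88B.
Currency deposit $371 billion: returned notes are swapped for reserve credit → +$371B.
Net: −460 + 88 + 371 = -$1 billion.

-$1 billion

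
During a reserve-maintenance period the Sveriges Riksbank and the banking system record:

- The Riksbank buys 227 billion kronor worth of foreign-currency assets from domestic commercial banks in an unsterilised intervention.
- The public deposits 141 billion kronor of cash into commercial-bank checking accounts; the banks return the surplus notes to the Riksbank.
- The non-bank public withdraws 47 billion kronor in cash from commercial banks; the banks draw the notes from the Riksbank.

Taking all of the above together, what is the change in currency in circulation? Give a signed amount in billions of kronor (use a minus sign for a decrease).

Riksbank balance sheet:
  Assets:      Foreign assets +227B
  Liabilities: Bank reserves +321B, Currency in circulation −94B
So the change in currency in circulation is -94 billion.

-94 billion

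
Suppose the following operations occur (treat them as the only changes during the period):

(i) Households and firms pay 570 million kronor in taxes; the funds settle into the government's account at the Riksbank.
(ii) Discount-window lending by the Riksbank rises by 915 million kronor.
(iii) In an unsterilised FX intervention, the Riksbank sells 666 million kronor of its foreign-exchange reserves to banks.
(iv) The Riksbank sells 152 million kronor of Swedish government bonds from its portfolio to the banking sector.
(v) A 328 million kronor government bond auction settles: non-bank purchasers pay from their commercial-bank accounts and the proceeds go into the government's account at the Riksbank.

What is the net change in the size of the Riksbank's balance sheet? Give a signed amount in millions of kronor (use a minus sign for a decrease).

Riksbank balance sheet:
  Assets:      Securities −152M, Loans to banks +915M, Foreign assets −666M
  Liabilities: Bank reserves −801M, Government deposits +898M
Commercial banking system:
  Assets:      Reserves at CB −801M, Securities +152M, Foreign assets +666M
  Liabilities: Checkable deposits −898M, Borrowings from CB +915M
Change in total Riksbank assets = +97 million.

+97 million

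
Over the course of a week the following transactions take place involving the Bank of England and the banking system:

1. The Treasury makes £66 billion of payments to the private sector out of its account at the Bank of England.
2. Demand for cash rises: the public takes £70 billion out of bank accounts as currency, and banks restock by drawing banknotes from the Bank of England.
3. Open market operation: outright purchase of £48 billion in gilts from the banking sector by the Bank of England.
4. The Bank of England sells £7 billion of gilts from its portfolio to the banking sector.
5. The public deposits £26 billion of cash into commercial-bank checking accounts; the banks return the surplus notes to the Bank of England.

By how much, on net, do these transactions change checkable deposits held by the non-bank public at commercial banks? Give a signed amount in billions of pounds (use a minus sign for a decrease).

Government spending £66 billion: non-bank counterparties' bank balances rise → +£66B.
Currency withdrawal £70 billion: non-bank counterparties' bank balances fall → −£70B.
OMO purchase (from banks) £48 billion: the counterparty is a bank, so public deposits are unchanged → 0.
OMO sale (to banks) £7 billion: the counterparty is a bank, so public deposits are unchanged → 0.
Currency deposit £26 billion: non-bank counterparties' bank balances rise → +£26B.
Net: 66 − 70 + 0 + 0 + 26 = +£22 billion.

+£22 billion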